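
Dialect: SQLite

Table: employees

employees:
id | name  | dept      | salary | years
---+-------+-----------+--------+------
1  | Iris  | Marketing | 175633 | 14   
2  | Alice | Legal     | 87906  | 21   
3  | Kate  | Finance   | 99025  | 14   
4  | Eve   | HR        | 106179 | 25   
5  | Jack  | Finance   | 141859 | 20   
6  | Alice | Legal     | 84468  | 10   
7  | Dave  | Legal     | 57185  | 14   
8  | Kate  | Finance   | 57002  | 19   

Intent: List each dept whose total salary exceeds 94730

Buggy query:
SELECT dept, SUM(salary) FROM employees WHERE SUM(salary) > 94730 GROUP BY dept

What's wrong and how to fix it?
Bug: SUM(salary) is an aggregate, but WHERE filters rows before aggregation

Fix: Use HAVING (which filters groups after aggregation) instead of WHERE

Corrected query:
SELECT dept, SUM(salary) FROM employees GROUP BY dept HAVING SUM(salary) > 94730

Result:
dept      | SUM(salary)
----------+------------
Finance   | 297886     
HR        | 106179     
Legal     | 229559     
Marketing | 175633     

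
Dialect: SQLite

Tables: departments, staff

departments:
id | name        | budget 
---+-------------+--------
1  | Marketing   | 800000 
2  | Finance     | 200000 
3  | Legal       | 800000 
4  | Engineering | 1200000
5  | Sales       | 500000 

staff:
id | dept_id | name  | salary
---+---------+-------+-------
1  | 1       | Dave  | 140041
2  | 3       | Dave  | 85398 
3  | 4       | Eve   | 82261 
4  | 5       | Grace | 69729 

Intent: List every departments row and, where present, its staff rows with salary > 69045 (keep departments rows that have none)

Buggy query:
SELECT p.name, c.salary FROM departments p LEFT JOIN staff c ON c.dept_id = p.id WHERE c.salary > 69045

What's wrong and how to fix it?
Bug: Filtering c.salary in WHERE discards the NULL rows produced by LEFT JOIN, turning it into an inner join

Fix: Move the right-table condition into the ON clause so unmatched parents are kept

Corrected query:
SELECT p.name, c.salary FROM departments p LEFT JOIN staff c ON c.dept_id = p.id AND c.salary > 69045

Result:
name        | salary
------------+-------
Marketing   | 140041
Finance     | NULL  
Legal       | 85398 
Engineering | 82261 
Sales       | 69729 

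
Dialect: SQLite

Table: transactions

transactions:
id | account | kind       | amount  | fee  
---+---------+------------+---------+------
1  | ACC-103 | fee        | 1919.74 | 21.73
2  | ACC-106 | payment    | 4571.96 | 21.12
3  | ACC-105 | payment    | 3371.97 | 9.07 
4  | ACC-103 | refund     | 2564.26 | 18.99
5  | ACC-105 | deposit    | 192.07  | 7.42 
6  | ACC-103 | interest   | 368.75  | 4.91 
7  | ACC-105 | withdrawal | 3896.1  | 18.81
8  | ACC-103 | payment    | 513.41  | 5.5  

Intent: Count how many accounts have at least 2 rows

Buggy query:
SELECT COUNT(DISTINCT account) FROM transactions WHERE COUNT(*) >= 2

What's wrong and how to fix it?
Bug: WHERE filters individual rows, not groups, so a group-level COUNT is invalid there

Fix: Use a subquery that GROUPs and filters with HAVING, then count its rows

Corrected query:
SELECT COUNT(*) FROM (SELECT account FROM transactions GROUP BY account HAVING COUNT(*) >= 2)

Result:
COUNT(*)
--------
2       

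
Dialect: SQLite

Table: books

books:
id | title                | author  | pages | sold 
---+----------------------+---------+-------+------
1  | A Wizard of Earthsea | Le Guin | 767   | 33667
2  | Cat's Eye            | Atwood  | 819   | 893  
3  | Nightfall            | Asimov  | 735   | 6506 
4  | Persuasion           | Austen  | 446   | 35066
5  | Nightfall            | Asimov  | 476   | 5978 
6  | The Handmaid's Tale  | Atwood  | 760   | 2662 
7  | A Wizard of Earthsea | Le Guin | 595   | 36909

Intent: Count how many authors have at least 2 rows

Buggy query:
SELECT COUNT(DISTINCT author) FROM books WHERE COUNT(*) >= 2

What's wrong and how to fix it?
Bug: WHERE filters individual rows, not groups, so a group-level COUNT is invalid there

Fix: Group first with HAVING COUNT(*) >= 2, then COUNT the resulting groups

Corrected query:
SELECT COUNT(*) FROM (SELECT author FROM books GROUP BY author HAVING COUNT(*) >= 2)

Result:
COUNT(*)
--------
3       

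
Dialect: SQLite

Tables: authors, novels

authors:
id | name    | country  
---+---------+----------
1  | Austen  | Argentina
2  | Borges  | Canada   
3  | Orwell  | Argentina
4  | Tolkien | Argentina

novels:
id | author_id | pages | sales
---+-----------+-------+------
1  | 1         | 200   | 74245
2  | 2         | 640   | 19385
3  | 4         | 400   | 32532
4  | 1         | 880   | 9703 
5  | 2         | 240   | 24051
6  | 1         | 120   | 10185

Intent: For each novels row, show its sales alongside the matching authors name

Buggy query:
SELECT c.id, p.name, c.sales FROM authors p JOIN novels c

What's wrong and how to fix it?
Bug: Missing join condition: each novels row is matched to all authors rows instead of just its own

Fix: Specify the join condition linking the foreign key to the parent id

Corrected query:
SELECT c.id, p.name, c.sales FROM authors p JOIN novels c ON c.author_id = p.id

Result:
id | name    | sales
---+---------+------
1  | Austen  | 74245
2  | Borges  | 19385
3  | Tolkien | 32532
4  | Austen  | 9703 
5  | Borges  | 24051
6  | Austen  | 10185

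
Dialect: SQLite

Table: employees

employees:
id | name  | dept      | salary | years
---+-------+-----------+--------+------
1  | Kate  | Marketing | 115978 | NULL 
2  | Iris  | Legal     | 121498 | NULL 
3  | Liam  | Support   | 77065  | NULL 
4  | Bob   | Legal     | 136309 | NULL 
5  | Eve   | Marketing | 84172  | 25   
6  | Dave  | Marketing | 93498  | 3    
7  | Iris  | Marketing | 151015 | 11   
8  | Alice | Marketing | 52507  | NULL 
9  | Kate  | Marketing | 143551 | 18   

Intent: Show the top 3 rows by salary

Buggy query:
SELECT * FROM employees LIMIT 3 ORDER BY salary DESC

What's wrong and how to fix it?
Bug: LIMIT must come after ORDER BY

Fix: Sort with ORDER BY, then apply LIMIT

Corrected query:
SELECT * FROM employees ORDER BY salary DESC LIMIT 3

Result:
id | name | dept      | salary | years
---+------+-----------+--------+------
7  | Iris | Marketing | 151015 | 11   
9  | Kate | Marketing | 143551 | 18   
4  | Bob  | Legal     | 136309 | NULL 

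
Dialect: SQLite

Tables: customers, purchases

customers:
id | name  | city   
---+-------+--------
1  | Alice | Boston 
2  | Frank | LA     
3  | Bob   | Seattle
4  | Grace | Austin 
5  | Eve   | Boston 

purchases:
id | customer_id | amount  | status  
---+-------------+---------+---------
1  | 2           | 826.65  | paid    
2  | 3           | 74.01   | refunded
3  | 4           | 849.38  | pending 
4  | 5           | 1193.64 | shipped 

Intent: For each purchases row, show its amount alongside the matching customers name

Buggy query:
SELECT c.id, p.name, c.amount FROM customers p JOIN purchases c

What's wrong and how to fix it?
Bug: Missing join condition: each purchases row is matched to all customers rows instead of just its own

Fix: Add ON c.customer_id = p.id to the JOIN

Corrected query:
SELECT c.id, p.name, c.amount FROM customers p JOIN purchases c ON c.customer_id = p.id

Result:
id | name  | amount 
---+-------+--------
1  | Frank | 826.65 
2  | Bob   | 74.01  
3  | Grace | 849.38 
4  | Eve   | 1193.64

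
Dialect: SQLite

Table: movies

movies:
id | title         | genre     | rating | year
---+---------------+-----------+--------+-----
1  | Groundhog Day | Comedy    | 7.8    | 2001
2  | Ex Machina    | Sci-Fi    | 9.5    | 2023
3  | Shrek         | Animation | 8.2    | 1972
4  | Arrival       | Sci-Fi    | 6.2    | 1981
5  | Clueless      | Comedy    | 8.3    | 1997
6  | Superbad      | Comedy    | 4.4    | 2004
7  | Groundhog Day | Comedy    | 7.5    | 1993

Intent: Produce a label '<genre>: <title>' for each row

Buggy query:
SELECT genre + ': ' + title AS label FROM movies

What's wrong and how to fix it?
Bug: SQLite uses || for string concatenation; + coerces text to numbers (yielding 0)

Fix: Use the || operator for string concatenation

Corrected query:
SELECT genre || ': ' || title AS label FROM movies

Result:
label                
---------------------
Comedy: Groundhog Day
Sci-Fi: Ex Machina   
Animation: Shrek     
Sci-Fi: Arrival      
Comedy: Clueless     
Comedy: Superbad     
Comedy: Groundhog Day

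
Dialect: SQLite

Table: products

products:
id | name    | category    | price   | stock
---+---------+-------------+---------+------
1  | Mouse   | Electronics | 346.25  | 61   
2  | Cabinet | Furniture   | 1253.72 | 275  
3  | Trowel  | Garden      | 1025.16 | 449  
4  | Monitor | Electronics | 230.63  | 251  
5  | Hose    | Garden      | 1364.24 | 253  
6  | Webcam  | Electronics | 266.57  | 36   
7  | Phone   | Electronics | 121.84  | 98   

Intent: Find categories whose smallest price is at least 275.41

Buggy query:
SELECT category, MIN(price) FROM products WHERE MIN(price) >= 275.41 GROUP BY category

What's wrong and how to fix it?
Bug: MIN() in WHERE is a misuse of aggregate

Fix: Replace WHERE with HAVING after the GROUP BY

Corrected query:
SELECT category, MIN(price) FROM products GROUP BY category HAVING MIN(price) >= 275.41

Result:
category  | MIN(price)
----------+-----------
Furniture | 1253.72   
Garden    | 1025.16   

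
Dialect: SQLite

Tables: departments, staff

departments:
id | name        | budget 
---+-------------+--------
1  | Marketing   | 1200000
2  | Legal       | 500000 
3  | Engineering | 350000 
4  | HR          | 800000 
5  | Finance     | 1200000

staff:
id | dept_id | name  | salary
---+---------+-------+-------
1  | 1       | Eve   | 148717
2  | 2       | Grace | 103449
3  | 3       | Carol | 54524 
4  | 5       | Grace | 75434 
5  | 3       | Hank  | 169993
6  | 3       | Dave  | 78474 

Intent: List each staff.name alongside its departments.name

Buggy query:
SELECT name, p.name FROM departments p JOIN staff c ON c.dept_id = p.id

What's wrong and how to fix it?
Bug: 'name' exists in both joined tables, so the database can't tell which one is meant

Fix: Prefix ambiguous columns with the table alias

Corrected query:
SELECT c.name, p.name FROM departments p JOIN staff c ON c.dept_id = p.id

Result:
name  | name       
------+------------
Eve   | Marketing  
Grace | Legal      
Carol | Engineering
Grace | Finance    
Hank  | Engineering
Dave  | Engineering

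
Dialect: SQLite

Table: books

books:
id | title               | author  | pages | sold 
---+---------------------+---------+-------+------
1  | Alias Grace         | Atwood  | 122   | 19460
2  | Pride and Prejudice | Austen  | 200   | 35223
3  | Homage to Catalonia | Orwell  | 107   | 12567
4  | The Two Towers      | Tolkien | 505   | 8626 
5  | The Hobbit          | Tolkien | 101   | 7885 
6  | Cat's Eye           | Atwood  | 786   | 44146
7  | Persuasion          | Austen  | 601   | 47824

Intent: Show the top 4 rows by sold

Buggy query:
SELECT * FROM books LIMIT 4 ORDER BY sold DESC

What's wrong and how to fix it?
Bug: ORDER BY cannot follow LIMIT; LIMIT is the final clause

Fix: Swap the clauses: ORDER BY first, then LIMIT

Corrected query:
SELECT * FROM books ORDER BY sold DESC LIMIT 4

Result:
id | title               | author | pages | sold 
---+---------------------+--------+-------+------
7  | Persuasion          | Austen | 601   | 47824
6  | Cat's Eye           | Atwood | 786   | 44146
2  | Pride and Prejudice | Austen | 200   | 35223
1  | Alias Grace         | Atwood | 122   | 19460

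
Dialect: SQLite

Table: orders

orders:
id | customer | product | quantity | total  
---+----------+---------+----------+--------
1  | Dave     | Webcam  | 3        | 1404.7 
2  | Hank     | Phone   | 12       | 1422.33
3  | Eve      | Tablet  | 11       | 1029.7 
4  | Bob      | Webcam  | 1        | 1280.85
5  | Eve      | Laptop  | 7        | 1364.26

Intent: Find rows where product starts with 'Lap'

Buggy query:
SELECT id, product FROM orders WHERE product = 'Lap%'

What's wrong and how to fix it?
Bug: Wildcards only work with LIKE; '=' treats '%' as a literal character

Fix: Replace '=' with LIKE so 'Lap%' is treated as a pattern

Corrected query:
SELECT id, product FROM orders WHERE product LIKE 'Lap%'

Result:
id | product
---+--------
5  | Laptop 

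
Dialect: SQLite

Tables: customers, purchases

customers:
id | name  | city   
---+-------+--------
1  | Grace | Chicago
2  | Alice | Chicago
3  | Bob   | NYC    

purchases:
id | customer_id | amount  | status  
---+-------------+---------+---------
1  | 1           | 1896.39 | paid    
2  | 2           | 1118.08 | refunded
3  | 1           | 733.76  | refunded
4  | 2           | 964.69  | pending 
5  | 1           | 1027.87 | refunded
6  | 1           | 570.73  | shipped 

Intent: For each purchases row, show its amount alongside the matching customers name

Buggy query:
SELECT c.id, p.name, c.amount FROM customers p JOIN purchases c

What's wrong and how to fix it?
Bug: JOIN with no ON clause produces a cartesian product; every purchases row pairs with every customers row

Fix: Add ON c.customer_id = p.id to the JOIN

Corrected query:
SELECT c.id, p.name, c.amount FROM customers p JOIN purchases c ON c.customer_id = p.id

Result:
id | name  | amount 
---+-------+--------
1  | Grace | 1896.39
2  | Alice | 1118.08
3  | Grace | 733.76 
4  | Alice | 964.69 
5  | Grace | 1027.87
6  | Grace | 570.73 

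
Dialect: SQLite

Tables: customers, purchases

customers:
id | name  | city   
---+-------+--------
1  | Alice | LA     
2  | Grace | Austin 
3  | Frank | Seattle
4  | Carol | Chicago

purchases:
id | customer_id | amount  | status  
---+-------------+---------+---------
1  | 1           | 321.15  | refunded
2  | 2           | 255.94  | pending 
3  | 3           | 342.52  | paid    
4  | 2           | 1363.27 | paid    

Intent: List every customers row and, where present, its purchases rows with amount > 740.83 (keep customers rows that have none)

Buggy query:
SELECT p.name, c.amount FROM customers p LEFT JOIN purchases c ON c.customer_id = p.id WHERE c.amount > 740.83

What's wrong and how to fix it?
Bug: Filtering c.amount in WHERE discards the NULL rows produced by LEFT JOIN, turning it into an inner join

Fix: Put 'c.amount > 740.83' in the JOIN's ON clause instead of WHERE

Corrected query:
SELECT p.name, c.amount FROM customers p LEFT JOIN purchases c ON c.customer_id = p.id AND c.amount > 740.83

Result:
name  | amount 
------+--------
Alice | NULL   
Grace | 1363.27
Frank | NULL   
Carol | NULL   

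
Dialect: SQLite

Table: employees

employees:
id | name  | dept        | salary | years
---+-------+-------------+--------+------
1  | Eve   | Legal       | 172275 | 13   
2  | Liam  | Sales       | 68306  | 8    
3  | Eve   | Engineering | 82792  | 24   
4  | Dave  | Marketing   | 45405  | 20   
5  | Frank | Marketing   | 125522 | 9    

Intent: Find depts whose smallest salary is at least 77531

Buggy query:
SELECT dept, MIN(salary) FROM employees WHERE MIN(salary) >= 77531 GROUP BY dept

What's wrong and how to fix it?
Bug: Aggregates like MIN are computed per group after WHERE runs

Fix: Replace WHERE with HAVING after the GROUP BY

Corrected query:
SELECT dept, MIN(salary) FROM employees GROUP BY dept HAVING MIN(salary) >= 77531

Result:
dept        | MIN(salary)
------------+------------
Engineering | 82792      
Legal       | 172275     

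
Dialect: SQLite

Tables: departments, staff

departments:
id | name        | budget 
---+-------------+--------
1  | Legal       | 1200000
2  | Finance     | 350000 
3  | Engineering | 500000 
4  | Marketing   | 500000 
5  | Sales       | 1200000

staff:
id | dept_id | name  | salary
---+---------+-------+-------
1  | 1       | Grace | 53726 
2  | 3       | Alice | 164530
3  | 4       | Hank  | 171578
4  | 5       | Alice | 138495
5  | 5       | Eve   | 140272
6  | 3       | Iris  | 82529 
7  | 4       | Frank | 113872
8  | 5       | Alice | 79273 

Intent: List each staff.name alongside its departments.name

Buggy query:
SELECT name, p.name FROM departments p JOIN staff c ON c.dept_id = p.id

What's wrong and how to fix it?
Bug: 'name' exists in both joined tables, so the database can't tell which one is meant

Fix: Qualify the column with its table alias (c.name)

Corrected query:
SELECT c.name, p.name FROM departments p JOIN staff c ON c.dept_id = p.id

Result:
name  | name       
------+------------
Grace | Legal      
Alice | Engineering
Hank  | Marketing  
Alice | Sales      
Eve   | Sales      
Iris  | Engineering
Frank | Marketing  
Alice | Sales      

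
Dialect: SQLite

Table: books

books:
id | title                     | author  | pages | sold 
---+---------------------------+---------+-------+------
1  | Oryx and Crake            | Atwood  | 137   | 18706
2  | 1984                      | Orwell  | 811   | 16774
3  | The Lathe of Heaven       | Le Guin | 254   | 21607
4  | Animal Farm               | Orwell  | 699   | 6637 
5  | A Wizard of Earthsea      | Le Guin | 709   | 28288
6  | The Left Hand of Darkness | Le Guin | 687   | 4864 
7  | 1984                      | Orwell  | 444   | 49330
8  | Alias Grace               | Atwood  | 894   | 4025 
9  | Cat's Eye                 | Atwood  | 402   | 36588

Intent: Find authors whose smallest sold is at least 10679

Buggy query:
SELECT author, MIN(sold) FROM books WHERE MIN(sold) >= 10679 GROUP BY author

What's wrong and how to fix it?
Bug: Aggregates like MIN are computed per group after WHERE runs

Fix: Use HAVING for the per-group MIN condition

Corrected query:
SELECT author, MIN(sold) FROM books GROUP BY author HAVING MIN(sold) >= 10679

Result:
(no rows)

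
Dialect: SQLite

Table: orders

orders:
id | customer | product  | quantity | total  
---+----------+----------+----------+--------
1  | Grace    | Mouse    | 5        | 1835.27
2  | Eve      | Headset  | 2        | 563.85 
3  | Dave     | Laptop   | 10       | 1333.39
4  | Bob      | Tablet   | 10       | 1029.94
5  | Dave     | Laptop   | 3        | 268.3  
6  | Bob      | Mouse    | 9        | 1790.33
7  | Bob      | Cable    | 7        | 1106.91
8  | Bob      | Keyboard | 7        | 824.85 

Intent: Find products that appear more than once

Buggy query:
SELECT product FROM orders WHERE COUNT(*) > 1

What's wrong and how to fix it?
Bug: COUNT(*) is an aggregate and cannot be used in WHERE

Fix: GROUP BY product, then filter groups with HAVING COUNT(*) > 1

Corrected query:
SELECT product FROM orders GROUP BY product HAVING COUNT(*) > 1

Result:
product
-------
Laptop 
Mouse  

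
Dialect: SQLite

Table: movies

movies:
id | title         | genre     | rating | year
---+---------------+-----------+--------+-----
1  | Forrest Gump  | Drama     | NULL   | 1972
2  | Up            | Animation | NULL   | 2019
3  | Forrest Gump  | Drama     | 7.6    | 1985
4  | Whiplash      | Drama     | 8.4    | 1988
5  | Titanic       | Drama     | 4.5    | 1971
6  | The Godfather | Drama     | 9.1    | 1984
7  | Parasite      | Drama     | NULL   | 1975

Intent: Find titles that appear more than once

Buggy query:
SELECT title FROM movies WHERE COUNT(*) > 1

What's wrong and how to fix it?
Bug: COUNT(*) is an aggregate and cannot be used in WHERE

Fix: Group first, then use HAVING for the count condition

Corrected query:
SELECT title FROM movies GROUP BY title HAVING COUNT(*) > 1

Result:
title       
------------
Forrest Gump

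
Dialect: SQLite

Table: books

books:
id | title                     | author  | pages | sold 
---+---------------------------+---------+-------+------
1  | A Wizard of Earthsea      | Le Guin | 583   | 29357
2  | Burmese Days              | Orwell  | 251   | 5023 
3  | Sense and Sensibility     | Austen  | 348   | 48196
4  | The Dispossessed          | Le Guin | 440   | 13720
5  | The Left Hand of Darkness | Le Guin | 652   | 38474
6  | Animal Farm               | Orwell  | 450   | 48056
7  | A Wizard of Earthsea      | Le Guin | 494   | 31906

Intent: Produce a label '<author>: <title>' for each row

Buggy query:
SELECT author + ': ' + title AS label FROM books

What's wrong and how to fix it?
Bug: '+' is numeric addition; on text columns SQLite converts them to 0 instead of concatenating

Fix: Replace + with || to concatenate text

Corrected query:
SELECT author || ': ' || title AS label FROM books

Result:
label                             
----------------------------------
Le Guin: A Wizard of Earthsea     
Orwell: Burmese Days              
Austen: Sense and Sensibility     
Le Guin: The Dispossessed         
Le Guin: The Left Hand of Darkness
Orwell: Animal Farm               
Le Guin: A Wizard of Earthsea     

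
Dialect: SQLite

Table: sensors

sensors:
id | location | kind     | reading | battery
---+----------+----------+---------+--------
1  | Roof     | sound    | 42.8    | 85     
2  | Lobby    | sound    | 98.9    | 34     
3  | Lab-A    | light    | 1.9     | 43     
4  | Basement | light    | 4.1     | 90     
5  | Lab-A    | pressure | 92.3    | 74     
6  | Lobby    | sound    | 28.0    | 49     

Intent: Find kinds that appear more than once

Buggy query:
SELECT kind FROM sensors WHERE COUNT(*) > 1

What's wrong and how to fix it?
Bug: WHERE can't reference COUNT(*); aggregates are computed after WHERE

Fix: GROUP BY kind, then filter groups with HAVING COUNT(*) > 1

Corrected query:
SELECT kind FROM sensors GROUP BY kind HAVING COUNT(*) > 1

Result:
kind 
-----
light
sound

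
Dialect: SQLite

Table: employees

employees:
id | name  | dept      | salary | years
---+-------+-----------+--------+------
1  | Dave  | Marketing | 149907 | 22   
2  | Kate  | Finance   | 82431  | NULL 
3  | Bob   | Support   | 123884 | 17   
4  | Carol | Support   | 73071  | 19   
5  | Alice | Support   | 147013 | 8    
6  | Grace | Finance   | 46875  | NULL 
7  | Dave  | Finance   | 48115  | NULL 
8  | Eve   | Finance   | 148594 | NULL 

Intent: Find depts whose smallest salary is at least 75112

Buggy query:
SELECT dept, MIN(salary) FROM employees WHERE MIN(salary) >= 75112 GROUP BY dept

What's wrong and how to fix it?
Bug: MIN() in WHERE is a misuse of aggregate

Fix: Replace WHERE with HAVING after the GROUP BY

Corrected query:
SELECT dept, MIN(salary) FROM employees GROUP BY dept HAVING MIN(salary) >= 75112

Result:
dept      | MIN(salary)
----------+------------
Marketing | 149907     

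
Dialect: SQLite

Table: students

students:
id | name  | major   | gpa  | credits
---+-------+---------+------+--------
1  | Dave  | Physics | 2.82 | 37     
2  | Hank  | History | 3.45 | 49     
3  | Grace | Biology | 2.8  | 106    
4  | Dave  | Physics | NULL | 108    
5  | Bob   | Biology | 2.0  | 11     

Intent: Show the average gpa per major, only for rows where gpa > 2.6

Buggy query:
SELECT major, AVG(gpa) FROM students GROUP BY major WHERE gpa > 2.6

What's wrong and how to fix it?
Bug: WHERE cannot follow GROUP BY

Fix: Place WHERE between FROM and GROUP BY

Corrected query:
SELECT major, AVG(gpa) FROM students WHERE gpa > 2.6 GROUP BY major

Result:
major   | AVG(gpa)
--------+---------
Biology | 2.8     
History | 3.45    
Physics | 2.82    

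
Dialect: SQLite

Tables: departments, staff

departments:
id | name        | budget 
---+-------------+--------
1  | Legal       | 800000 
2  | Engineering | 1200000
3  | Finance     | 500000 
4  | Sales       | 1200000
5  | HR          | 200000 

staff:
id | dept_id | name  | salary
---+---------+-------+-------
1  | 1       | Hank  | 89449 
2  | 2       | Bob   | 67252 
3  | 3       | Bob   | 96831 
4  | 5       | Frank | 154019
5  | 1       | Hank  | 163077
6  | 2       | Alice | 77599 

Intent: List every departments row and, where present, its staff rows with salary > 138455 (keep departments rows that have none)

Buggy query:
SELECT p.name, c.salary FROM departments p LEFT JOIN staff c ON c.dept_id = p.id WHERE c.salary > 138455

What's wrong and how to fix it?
Bug: A WHERE condition on the right-hand table after LEFT JOIN drops unmatched parents

Fix: Put 'c.salary > 138455' in the JOIN's ON clause instead of WHERE

Corrected query:
SELECT p.name, c.salary FROM departments p LEFT JOIN staff c ON c.dept_id = p.id AND c.salary > 138455

Result:
name        | salary
------------+-------
Legal       | 163077
Engineering | NULL  
Finance     | NULL  
Sales       | NULL  
HR          | 154019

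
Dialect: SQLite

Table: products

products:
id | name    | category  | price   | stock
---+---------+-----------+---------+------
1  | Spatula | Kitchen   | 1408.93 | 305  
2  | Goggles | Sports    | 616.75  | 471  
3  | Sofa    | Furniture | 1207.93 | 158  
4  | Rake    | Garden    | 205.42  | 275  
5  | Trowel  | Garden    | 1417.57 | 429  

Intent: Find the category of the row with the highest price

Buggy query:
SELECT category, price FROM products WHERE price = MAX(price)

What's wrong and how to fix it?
Bug: MAX(price) is an aggregate and cannot be used directly in WHERE

Fix: Use a subquery: WHERE price = (SELECT MAX(price) FROM products)

Corrected query:
SELECT category, price FROM products WHERE price = (SELECT MAX(price) FROM products)

Result:
category | price  
---------+--------
Garden   | 1417.57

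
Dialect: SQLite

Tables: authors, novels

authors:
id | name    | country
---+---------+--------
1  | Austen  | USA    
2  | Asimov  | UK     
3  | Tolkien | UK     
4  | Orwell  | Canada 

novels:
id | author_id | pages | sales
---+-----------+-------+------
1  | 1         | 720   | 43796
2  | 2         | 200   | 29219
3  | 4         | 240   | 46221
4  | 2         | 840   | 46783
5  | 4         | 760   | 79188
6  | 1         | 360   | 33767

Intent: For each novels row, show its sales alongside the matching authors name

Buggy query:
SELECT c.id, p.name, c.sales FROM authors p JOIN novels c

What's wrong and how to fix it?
Bug: Missing join condition: each novels row is matched to all authors rows instead of just its own

Fix: Specify the join condition linking the foreign key to the parent id

Corrected query:
SELECT c.id, p.name, c.sales FROM authors p JOIN novels c ON c.author_id = p.id

Result:
id | name   | sales
---+--------+------
1  | Austen | 43796
2  | Asimov | 29219
3  | Orwell | 46221
4  | Asimov | 46783
5  | Orwell | 79188
6  | Austen | 33767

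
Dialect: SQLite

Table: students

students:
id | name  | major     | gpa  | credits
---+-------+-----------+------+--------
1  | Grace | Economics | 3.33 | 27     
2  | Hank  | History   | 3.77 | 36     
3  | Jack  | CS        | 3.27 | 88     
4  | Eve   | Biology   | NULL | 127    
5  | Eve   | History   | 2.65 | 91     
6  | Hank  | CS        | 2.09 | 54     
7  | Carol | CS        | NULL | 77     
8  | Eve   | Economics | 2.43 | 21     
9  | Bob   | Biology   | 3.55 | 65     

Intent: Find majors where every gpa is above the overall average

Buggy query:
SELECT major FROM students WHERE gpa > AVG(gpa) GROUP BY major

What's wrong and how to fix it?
Bug: AVG() is an aggregate; it can't sit directly in WHERE

Fix: Use a subquery for AVG and a HAVING MIN(...) filter so the condition holds for every row in the group

Corrected query:
SELECT major FROM students GROUP BY major HAVING MIN(gpa) > (SELECT AVG(gpa) FROM students)

Result:
major  
-------
Biology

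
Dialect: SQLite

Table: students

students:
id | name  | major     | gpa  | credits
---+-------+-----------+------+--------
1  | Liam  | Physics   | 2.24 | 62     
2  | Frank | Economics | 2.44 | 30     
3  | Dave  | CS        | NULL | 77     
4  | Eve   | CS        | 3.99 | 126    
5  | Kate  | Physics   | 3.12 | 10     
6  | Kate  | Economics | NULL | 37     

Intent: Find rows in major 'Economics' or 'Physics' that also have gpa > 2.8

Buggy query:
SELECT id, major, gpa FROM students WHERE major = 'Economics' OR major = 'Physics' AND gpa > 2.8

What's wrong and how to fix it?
Bug: AND binds tighter than OR, so this parses as major = 'Economics' OR (major = 'Physics' AND gpa > 2.8)

Fix: Add parentheses around the OR so the AND applies to both alternatives

Corrected query:
SELECT id, major, gpa FROM students WHERE (major = 'Economics' OR major = 'Physics') AND gpa > 2.8

Result:
id | major   | gpa 
---+---------+-----
5  | Physics | 3.12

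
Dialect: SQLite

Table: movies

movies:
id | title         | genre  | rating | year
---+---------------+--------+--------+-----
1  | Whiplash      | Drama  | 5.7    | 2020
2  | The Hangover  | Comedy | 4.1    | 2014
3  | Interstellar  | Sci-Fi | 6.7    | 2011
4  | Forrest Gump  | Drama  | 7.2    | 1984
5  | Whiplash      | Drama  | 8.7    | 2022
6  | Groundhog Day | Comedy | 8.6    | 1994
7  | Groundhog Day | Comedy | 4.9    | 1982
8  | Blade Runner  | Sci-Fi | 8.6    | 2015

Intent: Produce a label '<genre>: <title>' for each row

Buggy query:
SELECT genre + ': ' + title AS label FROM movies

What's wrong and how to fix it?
Bug: '+' is numeric addition; on text columns SQLite converts them to 0 instead of concatenating

Fix: Use the || operator for string concatenation

Corrected query:
SELECT genre || ': ' || title AS label FROM movies

Result:
label                
---------------------
Drama: Whiplash      
Comedy: The Hangover 
Sci-Fi: Interstellar 
Drama: Forrest Gump  
Drama: Whiplash      
Comedy: Groundhog Day
Comedy: Groundhog Day
Sci-Fi: Blade Runner 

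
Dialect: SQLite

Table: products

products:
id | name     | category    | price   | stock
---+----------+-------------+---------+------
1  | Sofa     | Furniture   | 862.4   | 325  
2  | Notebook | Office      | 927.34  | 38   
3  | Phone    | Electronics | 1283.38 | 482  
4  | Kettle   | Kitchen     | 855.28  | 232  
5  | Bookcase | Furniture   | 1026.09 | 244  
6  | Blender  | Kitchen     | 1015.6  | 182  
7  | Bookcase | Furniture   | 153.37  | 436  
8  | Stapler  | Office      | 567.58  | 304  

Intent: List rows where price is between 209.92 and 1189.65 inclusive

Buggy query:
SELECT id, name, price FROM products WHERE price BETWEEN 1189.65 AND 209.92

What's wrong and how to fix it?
Bug: BETWEEN expects the lower bound first; with 1189.65 AND 209.92 the range is empty

Fix: Write BETWEEN 209.92 AND 1189.65

Corrected query:
SELECT id, name, price FROM products WHERE price BETWEEN 209.92 AND 1189.65

Result:
id | name     | price  
---+----------+--------
1  | Sofa     | 862.4  
2  | Notebook | 927.34 
4  | Kettle   | 855.28 
5  | Bookcase | 1026.09
6  | Blender  | 1015.6 
8  | Stapler  | 567.58 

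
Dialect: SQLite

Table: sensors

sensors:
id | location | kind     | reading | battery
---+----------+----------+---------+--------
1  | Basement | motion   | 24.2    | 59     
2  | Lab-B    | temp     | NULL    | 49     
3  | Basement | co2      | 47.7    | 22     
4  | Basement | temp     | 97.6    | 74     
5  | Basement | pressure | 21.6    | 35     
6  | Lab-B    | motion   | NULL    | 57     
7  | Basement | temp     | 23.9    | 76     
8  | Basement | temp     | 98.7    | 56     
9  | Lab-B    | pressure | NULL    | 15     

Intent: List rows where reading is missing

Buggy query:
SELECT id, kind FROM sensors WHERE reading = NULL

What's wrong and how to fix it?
Bug: Comparing to NULL with '=' never matches; NULL = NULL is unknown, not true

Fix: Replace '= NULL' with 'IS NULL'

Corrected query:
SELECT id, kind FROM sensors WHERE reading IS NULL

Result:
id | kind    
---+---------
2  | temp    
6  | motion  
9  | pressure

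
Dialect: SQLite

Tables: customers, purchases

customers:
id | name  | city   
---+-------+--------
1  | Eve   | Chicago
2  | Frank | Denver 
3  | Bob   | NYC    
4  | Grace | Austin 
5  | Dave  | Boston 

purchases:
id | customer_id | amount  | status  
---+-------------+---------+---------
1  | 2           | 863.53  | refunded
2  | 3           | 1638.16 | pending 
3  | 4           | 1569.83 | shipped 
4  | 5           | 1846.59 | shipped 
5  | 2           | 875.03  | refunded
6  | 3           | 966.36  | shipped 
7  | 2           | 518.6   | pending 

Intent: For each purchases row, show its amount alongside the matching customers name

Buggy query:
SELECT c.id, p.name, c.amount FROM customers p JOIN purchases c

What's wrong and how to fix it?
Bug: JOIN with no ON clause produces a cartesian product; every purchases row pairs with every customers row

Fix: Specify the join condition linking the foreign key to the parent id

Corrected query:
SELECT c.id, p.name, c.amount FROM customers p JOIN purchases c ON c.customer_id = p.id

Result:
id | name  | amount 
---+-------+--------
1  | Frank | 863.53 
2  | Bob   | 1638.16
3  | Grace | 1569.83
4  | Dave  | 1846.59
5  | Frank | 875.03 
6  | Bob   | 966.36 
7  | Frank | 518.6  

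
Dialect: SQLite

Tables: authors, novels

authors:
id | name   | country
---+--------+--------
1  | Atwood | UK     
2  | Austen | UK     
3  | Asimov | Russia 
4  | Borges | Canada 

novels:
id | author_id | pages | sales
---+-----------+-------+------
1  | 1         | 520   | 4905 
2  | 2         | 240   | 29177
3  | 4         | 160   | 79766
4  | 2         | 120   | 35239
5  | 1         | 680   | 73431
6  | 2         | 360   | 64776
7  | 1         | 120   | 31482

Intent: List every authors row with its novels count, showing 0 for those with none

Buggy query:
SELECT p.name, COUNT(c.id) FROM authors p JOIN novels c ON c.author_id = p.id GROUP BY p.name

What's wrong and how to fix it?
Bug: INNER JOIN drops authors rows that have no matching novels rows

Fix: Use LEFT JOIN so parents without children still appear (COUNT(c.id) gives 0)

Corrected query:
SELECT p.name, COUNT(c.id) FROM authors p LEFT JOIN novels c ON c.author_id = p.id GROUP BY p.name

Result:
name   | COUNT(c.id)
-------+------------
Asimov | 0          
Atwood | 3          
Austen | 3          
Borges | 1          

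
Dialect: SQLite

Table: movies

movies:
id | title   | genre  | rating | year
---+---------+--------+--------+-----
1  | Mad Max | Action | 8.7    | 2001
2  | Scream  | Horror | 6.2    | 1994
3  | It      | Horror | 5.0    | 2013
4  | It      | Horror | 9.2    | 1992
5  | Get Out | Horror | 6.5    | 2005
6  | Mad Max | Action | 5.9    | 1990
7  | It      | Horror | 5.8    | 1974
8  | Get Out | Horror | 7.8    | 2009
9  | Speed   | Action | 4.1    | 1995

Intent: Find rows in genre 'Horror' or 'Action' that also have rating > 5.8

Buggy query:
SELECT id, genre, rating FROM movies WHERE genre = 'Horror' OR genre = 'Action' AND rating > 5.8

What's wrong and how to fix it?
Bug: Without parentheses, AND is evaluated before OR, so the rating filter only applies to the 'Action' branch

Fix: Add parentheses around the OR so the AND applies to both alternatives

Corrected query:
SELECT id, genre, rating FROM movies WHERE (genre = 'Horror' OR genre = 'Action') AND rating > 5.8

Result:
id | genre  | rating
---+--------+-------
1  | Action | 8.7   
2  | Horror | 6.2   
4  | Horror | 9.2   
5  | Horror | 6.5   
6  | Action | 5.9   
8  | Horror | 7.8   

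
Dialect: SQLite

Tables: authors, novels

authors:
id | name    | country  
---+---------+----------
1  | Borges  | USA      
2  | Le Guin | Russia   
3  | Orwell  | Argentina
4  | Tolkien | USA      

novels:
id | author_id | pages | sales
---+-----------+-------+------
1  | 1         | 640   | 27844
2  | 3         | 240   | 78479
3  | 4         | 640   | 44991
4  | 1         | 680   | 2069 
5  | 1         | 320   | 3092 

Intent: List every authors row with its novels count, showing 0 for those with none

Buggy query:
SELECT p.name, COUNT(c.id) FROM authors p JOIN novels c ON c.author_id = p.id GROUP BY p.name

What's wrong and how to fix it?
Bug: An inner join excludes parents with zero children

Fix: Use LEFT JOIN so parents without children still appear (COUNT(c.id) gives 0)

Corrected query:
SELECT p.name, COUNT(c.id) FROM authors p LEFT JOIN novels c ON c.author_id = p.id GROUP BY p.name

Result:
name    | COUNT(c.id)
--------+------------
Borges  | 3          
Le Guin | 0          
Orwell  | 1          
Tolkien | 1          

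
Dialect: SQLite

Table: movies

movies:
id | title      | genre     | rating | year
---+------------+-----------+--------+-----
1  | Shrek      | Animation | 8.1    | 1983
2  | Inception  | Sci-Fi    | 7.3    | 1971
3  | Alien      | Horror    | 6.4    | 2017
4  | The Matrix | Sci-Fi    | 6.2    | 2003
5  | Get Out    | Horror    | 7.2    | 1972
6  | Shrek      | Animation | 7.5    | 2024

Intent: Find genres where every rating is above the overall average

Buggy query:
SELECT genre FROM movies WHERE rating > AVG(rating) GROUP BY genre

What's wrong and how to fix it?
Bug: WHERE evaluates per row before aggregation, so AVG() is unavailable

Fix: Use a subquery for AVG and a HAVING MIN(...) filter so the condition holds for every row in the group

Corrected query:
SELECT genre FROM movies GROUP BY genre HAVING MIN(rating) > (SELECT AVG(rating) FROM movies)

Result:
genre    
---------
Animation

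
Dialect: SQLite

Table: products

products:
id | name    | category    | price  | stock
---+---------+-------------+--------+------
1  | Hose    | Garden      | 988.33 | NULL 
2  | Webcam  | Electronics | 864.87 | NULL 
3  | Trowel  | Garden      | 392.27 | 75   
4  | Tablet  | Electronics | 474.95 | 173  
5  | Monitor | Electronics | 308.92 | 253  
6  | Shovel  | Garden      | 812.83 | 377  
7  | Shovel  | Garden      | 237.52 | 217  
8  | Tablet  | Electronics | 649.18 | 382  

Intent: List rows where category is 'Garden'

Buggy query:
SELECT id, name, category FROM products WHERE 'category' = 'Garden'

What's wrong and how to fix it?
Bug: 'category' in single quotes is a string literal, not the column; the comparison is literal-vs-literal and never true

Fix: Reference the column as category without single quotes

Corrected query:
SELECT id, name, category FROM products WHERE category = 'Garden'

Result:
id | name   | category
---+--------+---------
1  | Hose   | Garden  
3  | Trowel | Garden  
6  | Shovel | Garden  
7  | Shovel | Garden  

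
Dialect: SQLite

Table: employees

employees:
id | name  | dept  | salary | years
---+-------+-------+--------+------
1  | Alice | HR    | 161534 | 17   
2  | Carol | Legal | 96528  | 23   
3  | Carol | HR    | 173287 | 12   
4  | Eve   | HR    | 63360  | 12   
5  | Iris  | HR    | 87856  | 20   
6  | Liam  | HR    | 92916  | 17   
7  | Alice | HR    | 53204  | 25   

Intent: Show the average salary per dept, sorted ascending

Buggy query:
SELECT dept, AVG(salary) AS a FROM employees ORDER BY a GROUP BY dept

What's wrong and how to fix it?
Bug: ORDER BY appears before GROUP BY; SQL clause order requires GROUP BY first

Fix: Move ORDER BY to the end, after GROUP BY

Corrected query:
SELECT dept, AVG(salary) AS a FROM employees GROUP BY dept ORDER BY a

Result:
dept  | a       
------+---------
Legal | 96528   
HR    | 105359.5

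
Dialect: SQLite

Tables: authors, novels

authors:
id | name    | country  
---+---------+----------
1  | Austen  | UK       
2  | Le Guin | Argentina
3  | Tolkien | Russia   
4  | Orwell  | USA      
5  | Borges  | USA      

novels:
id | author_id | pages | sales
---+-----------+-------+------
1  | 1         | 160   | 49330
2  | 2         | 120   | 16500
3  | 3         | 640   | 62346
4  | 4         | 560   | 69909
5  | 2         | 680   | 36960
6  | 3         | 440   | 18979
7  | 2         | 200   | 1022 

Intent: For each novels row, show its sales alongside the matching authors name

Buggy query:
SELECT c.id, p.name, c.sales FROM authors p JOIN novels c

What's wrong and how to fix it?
Bug: Missing join condition: each novels row is matched to all authors rows instead of just its own

Fix: Specify the join condition linking the foreign key to the parent id

Corrected query:
SELECT c.id, p.name, c.sales FROM authors p JOIN novels c ON c.author_id = p.id

Result:
id | name    | sales
---+---------+------
1  | Austen  | 49330
2  | Le Guin | 16500
3  | Tolkien | 62346
4  | Orwell  | 69909
5  | Le Guin | 36960
6  | Tolkien | 18979
7  | Le Guin | 1022 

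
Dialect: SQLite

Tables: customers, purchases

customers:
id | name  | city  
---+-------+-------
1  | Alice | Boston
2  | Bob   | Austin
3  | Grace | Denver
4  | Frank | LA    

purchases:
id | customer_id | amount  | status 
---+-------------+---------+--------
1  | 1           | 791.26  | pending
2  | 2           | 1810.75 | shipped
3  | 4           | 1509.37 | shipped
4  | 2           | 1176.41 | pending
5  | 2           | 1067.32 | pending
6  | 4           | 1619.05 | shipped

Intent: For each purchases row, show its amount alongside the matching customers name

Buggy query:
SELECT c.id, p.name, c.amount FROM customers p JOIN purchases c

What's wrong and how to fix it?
Bug: JOIN with no ON clause produces a cartesian product; every purchases row pairs with every customers row

Fix: Add ON c.customer_id = p.id to the JOIN

Corrected query:
SELECT c.id, p.name, c.amount FROM customers p JOIN purchases c ON c.customer_id = p.id

Result:
id | name  | amount 
---+-------+--------
1  | Alice | 791.26 
2  | Bob   | 1810.75
3  | Frank | 1509.37
4  | Bob   | 1176.41
5  | Bob   | 1067.32
6  | Frank | 1619.05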